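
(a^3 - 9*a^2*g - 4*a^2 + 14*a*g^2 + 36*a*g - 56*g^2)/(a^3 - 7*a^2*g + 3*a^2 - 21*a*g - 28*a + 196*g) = (a - 2*g)/(a + 7)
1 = 1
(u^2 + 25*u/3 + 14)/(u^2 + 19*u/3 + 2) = (3*u + 7)/(3*u + 1)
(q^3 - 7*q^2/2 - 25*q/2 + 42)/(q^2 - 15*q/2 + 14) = (2*q^2 + q - 21)/(2*q - 7)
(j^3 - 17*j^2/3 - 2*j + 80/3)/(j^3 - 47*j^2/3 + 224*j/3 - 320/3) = (j + 2)/(j - 8)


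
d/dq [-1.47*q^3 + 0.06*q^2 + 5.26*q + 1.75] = -4.41*q^2 + 0.12*q + 5.26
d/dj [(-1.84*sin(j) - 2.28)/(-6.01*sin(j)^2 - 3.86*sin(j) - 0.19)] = (-27.4056*sin(j) + 5.5292*cos(2*j) - 13.9804)*cos(j)/(6.01*sin(j)^2 + 3.86*sin(j) + 0.19)^2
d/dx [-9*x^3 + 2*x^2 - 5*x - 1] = -27*x^2 + 4*x - 5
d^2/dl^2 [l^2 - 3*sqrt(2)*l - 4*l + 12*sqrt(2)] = 2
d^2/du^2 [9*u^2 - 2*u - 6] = 18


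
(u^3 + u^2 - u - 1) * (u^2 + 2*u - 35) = u^5 + 3*u^4 - 34*u^3 - 38*u^2 + 33*u + 35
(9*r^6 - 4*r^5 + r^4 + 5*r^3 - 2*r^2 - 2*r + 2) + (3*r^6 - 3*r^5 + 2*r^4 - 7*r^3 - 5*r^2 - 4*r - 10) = 12*r^6 - 7*r^5 + 3*r^4 - 2*r^3 - 7*r^2 - 6*r - 8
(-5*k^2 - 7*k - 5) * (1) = -5*k^2 - 7*k - 5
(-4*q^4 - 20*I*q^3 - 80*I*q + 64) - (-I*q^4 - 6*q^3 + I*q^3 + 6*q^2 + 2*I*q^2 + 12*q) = -4*q^4 + I*q^4 + 6*q^3 - 21*I*q^3 - 6*q^2 - 2*I*q^2 - 12*q - 80*I*q + 64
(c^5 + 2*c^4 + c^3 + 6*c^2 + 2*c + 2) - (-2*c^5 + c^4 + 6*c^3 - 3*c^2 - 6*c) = 3*c^5 + c^4 - 5*c^3 + 9*c^2 + 8*c + 2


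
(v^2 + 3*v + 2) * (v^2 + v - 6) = v^4 + 4*v^3 - v^2 - 16*v - 12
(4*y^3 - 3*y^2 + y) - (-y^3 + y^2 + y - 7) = 5*y^3 - 4*y^2 + 7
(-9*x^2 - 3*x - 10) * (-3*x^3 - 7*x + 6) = 27*x^5 + 9*x^4 + 93*x^3 - 33*x^2 + 52*x - 60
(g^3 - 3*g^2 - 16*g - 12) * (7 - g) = -g^4 + 10*g^3 - 5*g^2 - 100*g - 84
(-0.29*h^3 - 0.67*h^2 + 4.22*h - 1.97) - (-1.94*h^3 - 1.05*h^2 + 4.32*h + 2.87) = 1.65*h^3 + 0.38*h^2 - 0.100000000000001*h - 4.84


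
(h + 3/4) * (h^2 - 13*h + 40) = h^3 - 49*h^2/4 + 121*h/4 + 30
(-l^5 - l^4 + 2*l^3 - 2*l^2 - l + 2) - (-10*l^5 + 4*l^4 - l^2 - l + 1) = 9*l^5 - 5*l^4 + 2*l^3 - l^2 + 1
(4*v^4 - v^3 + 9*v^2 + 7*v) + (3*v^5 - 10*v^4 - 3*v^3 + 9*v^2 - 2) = 3*v^5 - 6*v^4 - 4*v^3 + 18*v^2 + 7*v - 2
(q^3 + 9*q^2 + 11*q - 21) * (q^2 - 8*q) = q^5 + q^4 - 61*q^3 - 109*q^2 + 168*q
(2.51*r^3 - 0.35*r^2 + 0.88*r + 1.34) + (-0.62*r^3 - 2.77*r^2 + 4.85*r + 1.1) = 1.89*r^3 - 3.12*r^2 + 5.73*r + 2.44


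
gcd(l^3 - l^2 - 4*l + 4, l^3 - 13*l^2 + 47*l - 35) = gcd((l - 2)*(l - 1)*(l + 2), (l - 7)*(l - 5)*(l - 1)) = l - 1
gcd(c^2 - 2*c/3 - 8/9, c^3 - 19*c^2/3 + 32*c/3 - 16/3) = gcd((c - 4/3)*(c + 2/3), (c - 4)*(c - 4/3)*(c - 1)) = c - 4/3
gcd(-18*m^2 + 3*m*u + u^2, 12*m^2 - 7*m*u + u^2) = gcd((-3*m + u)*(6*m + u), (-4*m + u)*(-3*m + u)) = -3*m + u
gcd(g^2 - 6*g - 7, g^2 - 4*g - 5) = g + 1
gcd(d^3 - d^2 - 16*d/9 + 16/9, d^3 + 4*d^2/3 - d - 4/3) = d^2 + d/3 - 4/3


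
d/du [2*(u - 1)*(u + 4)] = 4*u + 6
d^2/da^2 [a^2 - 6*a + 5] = 2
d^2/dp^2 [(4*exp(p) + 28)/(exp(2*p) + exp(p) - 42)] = 4*(exp(p) + 6)*exp(p)/(exp(3*p) - 18*exp(2*p) + 108*exp(p) - 216)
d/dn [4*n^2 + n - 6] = 8*n + 1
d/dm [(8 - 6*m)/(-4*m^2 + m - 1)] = 2*(-12*m^2 + 32*m - 1)/(16*m^4 - 8*m^3 + 9*m^2 - 2*m + 1)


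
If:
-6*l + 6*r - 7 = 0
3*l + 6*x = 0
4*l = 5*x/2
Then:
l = 0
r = 7/6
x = 0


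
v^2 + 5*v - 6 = (v - 1)*(v + 6)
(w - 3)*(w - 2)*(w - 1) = w^3 - 6*w^2 + 11*w - 6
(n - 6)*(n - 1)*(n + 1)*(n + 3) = n^4 - 3*n^3 - 19*n^2 + 3*n + 18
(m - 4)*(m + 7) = m^2 + 3*m - 28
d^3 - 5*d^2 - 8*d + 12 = (d - 6)*(d - 1)*(d + 2)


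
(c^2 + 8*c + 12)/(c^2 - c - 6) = (c + 6)/(c - 3)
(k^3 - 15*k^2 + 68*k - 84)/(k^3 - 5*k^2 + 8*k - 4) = (k^2 - 13*k + 42)/(k^2 - 3*k + 2)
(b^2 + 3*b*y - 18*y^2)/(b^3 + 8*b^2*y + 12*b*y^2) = (b - 3*y)/(b*(b + 2*y))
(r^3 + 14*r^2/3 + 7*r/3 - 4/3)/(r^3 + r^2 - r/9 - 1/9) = 3*(r + 4)/(3*r + 1)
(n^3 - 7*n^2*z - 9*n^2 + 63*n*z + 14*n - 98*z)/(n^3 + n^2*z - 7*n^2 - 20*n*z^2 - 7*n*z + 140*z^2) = (-n^2 + 7*n*z + 2*n - 14*z)/(-n^2 - n*z + 20*z^2)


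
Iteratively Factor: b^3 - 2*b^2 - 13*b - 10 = (b - 5)*(b^2 + 3*b + 2) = (b - 5)*(b + 2)*(b + 1)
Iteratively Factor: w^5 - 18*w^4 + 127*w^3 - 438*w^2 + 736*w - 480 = (w - 4)*(w^4 - 14*w^3 + 71*w^2 - 154*w + 120) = (w - 4)*(w - 3)*(w^3 - 11*w^2 + 38*w - 40) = (w - 4)^2*(w - 3)*(w^2 - 7*w + 10) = (w - 4)^2*(w - 3)*(w - 2)*(w - 5)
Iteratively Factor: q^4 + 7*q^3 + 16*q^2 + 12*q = (q + 3)*(q^3 + 4*q^2 + 4*q) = (q + 2)*(q + 3)*(q^2 + 2*q) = (q + 2)^2*(q + 3)*(q)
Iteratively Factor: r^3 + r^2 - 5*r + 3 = (r + 3)*(r^2 - 2*r + 1) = (r - 1)*(r + 3)*(r - 1)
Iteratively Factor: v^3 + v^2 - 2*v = (v + 2)*(v^2 - v) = (v - 1)*(v + 2)*(v)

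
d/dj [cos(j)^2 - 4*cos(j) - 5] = 2*(2 - cos(j))*sin(j)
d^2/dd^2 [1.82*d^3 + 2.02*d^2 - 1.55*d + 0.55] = 10.92*d + 4.04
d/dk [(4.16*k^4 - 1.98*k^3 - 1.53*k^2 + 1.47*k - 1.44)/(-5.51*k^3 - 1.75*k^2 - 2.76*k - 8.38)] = (-22.9216*k^6 - 14.56*k^5 - 39.4101*k^4 - 112.3142*k^3 + 32.7693*k^2 + 20.6028*k - 16.293)/(30.3601*k^6 + 19.285*k^5 + 33.4777*k^4 + 102.0076*k^3 + 36.9476*k^2 + 46.2576*k + 70.2244)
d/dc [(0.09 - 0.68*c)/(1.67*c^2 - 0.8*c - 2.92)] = (1.1356*c^2 - 0.3006*c + 2.0576)/(2.7889*c^4 - 2.672*c^3 - 9.1128*c^2 + 4.672*c + 8.5264)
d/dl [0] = 0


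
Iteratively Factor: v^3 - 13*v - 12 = (v + 3)*(v^2 - 3*v - 4) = (v + 1)*(v + 3)*(v - 4)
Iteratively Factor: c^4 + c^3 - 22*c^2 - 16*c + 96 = (c - 2)*(c^3 + 3*c^2 - 16*c - 48) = (c - 2)*(c + 3)*(c^2 - 16) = (c - 4)*(c - 2)*(c + 3)*(c + 4)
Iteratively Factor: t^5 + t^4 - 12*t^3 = (t)*(t^4 + t^3 - 12*t^2) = t^2*(t^3 + t^2 - 12*t) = t^3*(t^2 + t - 12) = t^3*(t + 4)*(t - 3)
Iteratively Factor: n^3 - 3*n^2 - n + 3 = (n + 1)*(n^2 - 4*n + 3) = (n - 3)*(n + 1)*(n - 1)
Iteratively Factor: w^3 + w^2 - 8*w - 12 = (w + 2)*(w^2 - w - 6) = (w + 2)^2*(w - 3)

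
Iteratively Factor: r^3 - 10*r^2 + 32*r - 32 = (r - 4)*(r^2 - 6*r + 8) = (r - 4)*(r - 2)*(r - 4)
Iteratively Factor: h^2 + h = (h + 1)*(h)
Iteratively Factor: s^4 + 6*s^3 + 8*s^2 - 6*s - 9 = (s + 3)*(s^3 + 3*s^2 - s - 3) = (s - 1)*(s + 3)*(s^2 + 4*s + 3) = (s - 1)*(s + 3)^2*(s + 1)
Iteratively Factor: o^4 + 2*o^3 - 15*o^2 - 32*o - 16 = (o + 1)*(o^3 + o^2 - 16*o - 16) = (o - 4)*(o + 1)*(o^2 + 5*o + 4) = (o - 4)*(o + 1)^2*(o + 4)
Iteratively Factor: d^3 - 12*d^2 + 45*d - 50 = (d - 2)*(d^2 - 10*d + 25) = (d - 5)*(d - 2)*(d - 5)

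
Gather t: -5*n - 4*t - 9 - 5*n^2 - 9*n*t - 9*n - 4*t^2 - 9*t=-5*n^2 - 14*n - 4*t^2 + t*(-9*n - 13) - 9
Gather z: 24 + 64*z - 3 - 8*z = 56*z + 21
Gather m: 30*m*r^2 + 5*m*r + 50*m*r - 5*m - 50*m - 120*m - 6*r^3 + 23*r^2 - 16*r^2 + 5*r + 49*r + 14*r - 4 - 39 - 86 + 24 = m*(30*r^2 + 55*r - 175) - 6*r^3 + 7*r^2 + 68*r - 105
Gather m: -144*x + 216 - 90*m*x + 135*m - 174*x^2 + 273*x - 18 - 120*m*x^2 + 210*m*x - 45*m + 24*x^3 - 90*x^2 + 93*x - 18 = m*(-120*x^2 + 120*x + 90) + 24*x^3 - 264*x^2 + 222*x + 180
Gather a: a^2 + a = a^2 + a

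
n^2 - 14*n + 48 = (n - 8)*(n - 6)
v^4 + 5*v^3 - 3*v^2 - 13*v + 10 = (v - 1)^2*(v + 2)*(v + 5)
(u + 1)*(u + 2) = u^2 + 3*u + 2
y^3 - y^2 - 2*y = y*(y - 2)*(y + 1)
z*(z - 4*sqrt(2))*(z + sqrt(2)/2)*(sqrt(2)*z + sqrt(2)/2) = sqrt(2)*z^4 - 7*z^3 + sqrt(2)*z^3/2 - 4*sqrt(2)*z^2 - 7*z^2/2 - 2*sqrt(2)*z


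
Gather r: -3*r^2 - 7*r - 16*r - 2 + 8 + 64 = -3*r^2 - 23*r + 70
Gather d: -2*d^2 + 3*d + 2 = -2*d^2 + 3*d + 2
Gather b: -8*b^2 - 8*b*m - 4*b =-8*b^2 + b*(-8*m - 4)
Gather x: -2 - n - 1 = -n - 3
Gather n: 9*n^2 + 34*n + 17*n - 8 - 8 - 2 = 9*n^2 + 51*n - 18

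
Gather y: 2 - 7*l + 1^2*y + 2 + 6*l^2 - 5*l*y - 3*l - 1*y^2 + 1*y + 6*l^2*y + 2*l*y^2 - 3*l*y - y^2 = 6*l^2 - 10*l + y^2*(2*l - 2) + y*(6*l^2 - 8*l + 2) + 4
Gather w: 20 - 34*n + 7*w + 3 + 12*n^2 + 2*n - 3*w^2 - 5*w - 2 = 12*n^2 - 32*n - 3*w^2 + 2*w + 21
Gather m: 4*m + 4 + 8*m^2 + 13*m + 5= 8*m^2 + 17*m + 9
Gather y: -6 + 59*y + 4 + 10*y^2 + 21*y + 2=10*y^2 + 80*y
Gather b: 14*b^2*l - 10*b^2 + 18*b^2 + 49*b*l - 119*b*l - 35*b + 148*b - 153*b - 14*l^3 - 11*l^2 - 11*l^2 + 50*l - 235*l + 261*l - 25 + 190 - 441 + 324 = b^2*(14*l + 8) + b*(-70*l - 40) - 14*l^3 - 22*l^2 + 76*l + 48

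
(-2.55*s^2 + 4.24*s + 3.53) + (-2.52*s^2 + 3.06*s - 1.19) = -5.07*s^2 + 7.3*s + 2.34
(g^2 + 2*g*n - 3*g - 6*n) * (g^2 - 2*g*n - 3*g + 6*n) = g^4 - 6*g^3 - 4*g^2*n^2 + 9*g^2 + 24*g*n^2 - 36*n^2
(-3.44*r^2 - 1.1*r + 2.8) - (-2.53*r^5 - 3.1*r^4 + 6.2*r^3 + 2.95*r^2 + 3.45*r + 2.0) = 2.53*r^5 + 3.1*r^4 - 6.2*r^3 - 6.39*r^2 - 4.55*r + 0.8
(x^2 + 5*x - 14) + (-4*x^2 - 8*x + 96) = -3*x^2 - 3*x + 82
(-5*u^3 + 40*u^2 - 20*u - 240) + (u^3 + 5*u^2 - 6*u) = -4*u^3 + 45*u^2 - 26*u - 240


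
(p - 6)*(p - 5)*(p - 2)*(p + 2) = p^4 - 11*p^3 + 26*p^2 + 44*p - 120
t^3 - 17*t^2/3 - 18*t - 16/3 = (t - 8)*(t + 1/3)*(t + 2)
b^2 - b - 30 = (b - 6)*(b + 5)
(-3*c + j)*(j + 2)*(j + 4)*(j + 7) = -3*c*j^3 - 39*c*j^2 - 150*c*j - 168*c + j^4 + 13*j^3 + 50*j^2 + 56*j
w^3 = w^3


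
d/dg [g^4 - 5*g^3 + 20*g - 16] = 4*g^3 - 15*g^2 + 20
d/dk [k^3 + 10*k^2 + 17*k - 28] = 3*k^2 + 20*k + 17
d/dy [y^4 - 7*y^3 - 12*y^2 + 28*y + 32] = 4*y^3 - 21*y^2 - 24*y + 28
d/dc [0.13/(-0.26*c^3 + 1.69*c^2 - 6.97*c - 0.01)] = (0.1014*c^2 - 0.4394*c + 0.9061)/(0.26*c^3 - 1.69*c^2 + 6.97*c + 0.01)^2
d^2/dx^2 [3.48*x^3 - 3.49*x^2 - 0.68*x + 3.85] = 20.88*x - 6.98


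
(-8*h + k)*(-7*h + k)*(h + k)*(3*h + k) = 168*h^4 + 179*h^3*k - h^2*k^2 - 11*h*k^3 + k^4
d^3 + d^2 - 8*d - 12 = (d - 3)*(d + 2)^2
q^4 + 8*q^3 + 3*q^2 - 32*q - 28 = (q - 2)*(q + 1)*(q + 2)*(q + 7)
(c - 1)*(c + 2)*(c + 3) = c^3 + 4*c^2 + c - 6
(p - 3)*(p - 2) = p^2 - 5*p + 6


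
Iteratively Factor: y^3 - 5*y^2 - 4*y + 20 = (y + 2)*(y^2 - 7*y + 10) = (y - 2)*(y + 2)*(y - 5)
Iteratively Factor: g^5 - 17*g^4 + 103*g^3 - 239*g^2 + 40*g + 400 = (g - 5)*(g^4 - 12*g^3 + 43*g^2 - 24*g - 80) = (g - 5)^2*(g^3 - 7*g^2 + 8*g + 16) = (g - 5)^2*(g - 4)*(g^2 - 3*g - 4) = (g - 5)^2*(g - 4)*(g + 1)*(g - 4)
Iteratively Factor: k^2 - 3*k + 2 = (k - 1)*(k - 2)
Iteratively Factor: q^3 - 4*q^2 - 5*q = (q - 5)*(q^2 + q) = q*(q - 5)*(q + 1)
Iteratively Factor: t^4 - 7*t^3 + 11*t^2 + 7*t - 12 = (t - 3)*(t^3 - 4*t^2 - t + 4) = (t - 3)*(t - 1)*(t^2 - 3*t - 4) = (t - 3)*(t - 1)*(t + 1)*(t - 4)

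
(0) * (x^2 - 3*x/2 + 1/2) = 0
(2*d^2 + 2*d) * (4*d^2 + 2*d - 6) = 8*d^4 + 12*d^3 - 8*d^2 - 12*d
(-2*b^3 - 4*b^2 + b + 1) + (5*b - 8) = -2*b^3 - 4*b^2 + 6*b - 7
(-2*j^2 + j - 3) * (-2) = 4*j^2 - 2*j + 6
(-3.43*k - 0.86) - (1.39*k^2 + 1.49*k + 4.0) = -1.39*k^2 - 4.92*k - 4.86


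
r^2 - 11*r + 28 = (r - 7)*(r - 4)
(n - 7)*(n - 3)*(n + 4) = n^3 - 6*n^2 - 19*n + 84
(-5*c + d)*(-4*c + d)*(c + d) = 20*c^3 + 11*c^2*d - 8*c*d^2 + d^3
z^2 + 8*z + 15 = (z + 3)*(z + 5)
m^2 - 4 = (m - 2)*(m + 2)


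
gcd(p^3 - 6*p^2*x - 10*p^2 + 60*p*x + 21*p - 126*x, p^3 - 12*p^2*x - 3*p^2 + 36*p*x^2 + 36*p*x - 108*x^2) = -p^2 + 6*p*x + 3*p - 18*x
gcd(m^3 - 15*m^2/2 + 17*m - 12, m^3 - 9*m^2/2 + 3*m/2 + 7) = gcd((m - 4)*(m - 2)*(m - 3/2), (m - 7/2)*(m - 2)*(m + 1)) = m - 2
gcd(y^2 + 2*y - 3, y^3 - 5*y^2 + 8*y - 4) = y - 1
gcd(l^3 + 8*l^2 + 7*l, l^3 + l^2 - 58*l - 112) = l + 7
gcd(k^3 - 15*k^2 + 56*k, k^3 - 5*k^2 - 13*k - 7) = k - 7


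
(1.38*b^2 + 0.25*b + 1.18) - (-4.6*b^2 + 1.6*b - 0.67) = 5.98*b^2 - 1.35*b + 1.85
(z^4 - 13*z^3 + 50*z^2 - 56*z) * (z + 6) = z^5 - 7*z^4 - 28*z^3 + 244*z^2 - 336*z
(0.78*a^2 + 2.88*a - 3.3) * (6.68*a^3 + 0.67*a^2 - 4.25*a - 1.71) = 5.2104*a^5 + 19.761*a^4 - 23.4294*a^3 - 15.7848*a^2 + 9.1002*a + 5.643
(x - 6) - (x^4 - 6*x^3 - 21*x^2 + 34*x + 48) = -x^4 + 6*x^3 + 21*x^2 - 33*x - 54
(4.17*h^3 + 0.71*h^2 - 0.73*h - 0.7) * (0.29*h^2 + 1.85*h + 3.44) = 1.2093*h^5 + 7.9204*h^4 + 15.4466*h^3 + 0.8889*h^2 - 3.8062*h - 2.408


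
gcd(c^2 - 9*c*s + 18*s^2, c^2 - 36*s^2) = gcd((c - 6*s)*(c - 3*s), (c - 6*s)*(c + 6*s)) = -c + 6*s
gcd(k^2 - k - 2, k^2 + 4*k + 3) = k + 1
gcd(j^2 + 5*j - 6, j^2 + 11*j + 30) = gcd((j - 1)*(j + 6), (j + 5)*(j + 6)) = j + 6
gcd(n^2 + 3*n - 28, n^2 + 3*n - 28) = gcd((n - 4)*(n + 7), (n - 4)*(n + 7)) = n^2 + 3*n - 28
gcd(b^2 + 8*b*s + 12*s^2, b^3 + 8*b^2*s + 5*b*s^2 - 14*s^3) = b + 2*s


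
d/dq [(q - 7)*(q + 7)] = 2*q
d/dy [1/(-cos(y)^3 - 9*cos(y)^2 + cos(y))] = (-3*sin(y) + sin(y)/cos(y)^2 - 18*tan(y))/(-sin(y)^2 + 9*cos(y))^2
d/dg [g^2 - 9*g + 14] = 2*g - 9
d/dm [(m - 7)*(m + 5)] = 2*m - 2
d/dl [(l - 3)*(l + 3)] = 2*l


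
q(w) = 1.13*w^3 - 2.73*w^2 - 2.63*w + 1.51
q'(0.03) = -2.79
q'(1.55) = -2.95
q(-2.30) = -20.63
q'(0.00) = -2.63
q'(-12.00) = 551.05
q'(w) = 3.39*w^2 - 5.46*w - 2.63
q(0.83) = -1.91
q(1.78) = -5.45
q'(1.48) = -3.29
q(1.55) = -4.92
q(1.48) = -4.70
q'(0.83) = -4.83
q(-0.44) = 2.04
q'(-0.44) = 0.43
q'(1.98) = -0.15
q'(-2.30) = 27.86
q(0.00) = 1.51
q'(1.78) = -1.61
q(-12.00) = -2312.69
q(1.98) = -5.63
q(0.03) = 1.43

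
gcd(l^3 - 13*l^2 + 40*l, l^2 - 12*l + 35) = l - 5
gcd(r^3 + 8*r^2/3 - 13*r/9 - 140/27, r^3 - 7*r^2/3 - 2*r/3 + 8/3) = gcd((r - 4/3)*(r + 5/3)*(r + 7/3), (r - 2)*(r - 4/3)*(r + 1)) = r - 4/3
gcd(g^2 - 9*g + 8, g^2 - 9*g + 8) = g^2 - 9*g + 8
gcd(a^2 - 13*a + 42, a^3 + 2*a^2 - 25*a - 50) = 1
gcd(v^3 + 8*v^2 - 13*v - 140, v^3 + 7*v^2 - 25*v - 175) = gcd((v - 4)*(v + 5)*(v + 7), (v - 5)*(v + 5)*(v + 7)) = v^2 + 12*v + 35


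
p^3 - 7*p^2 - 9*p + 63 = (p - 7)*(p - 3)*(p + 3)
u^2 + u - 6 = (u - 2)*(u + 3)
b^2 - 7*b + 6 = (b - 6)*(b - 1)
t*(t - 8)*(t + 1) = t^3 - 7*t^2 - 8*t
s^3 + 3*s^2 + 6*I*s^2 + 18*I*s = s*(s + 3)*(s + 6*I)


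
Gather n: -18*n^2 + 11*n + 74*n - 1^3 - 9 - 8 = -18*n^2 + 85*n - 18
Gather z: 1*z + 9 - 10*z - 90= -9*z - 81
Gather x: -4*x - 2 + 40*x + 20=36*x + 18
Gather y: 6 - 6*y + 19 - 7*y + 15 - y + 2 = 42 - 14*y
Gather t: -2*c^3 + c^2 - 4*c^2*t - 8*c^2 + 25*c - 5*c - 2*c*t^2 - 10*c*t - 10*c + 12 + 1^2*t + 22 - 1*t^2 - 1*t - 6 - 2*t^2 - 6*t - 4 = -2*c^3 - 7*c^2 + 10*c + t^2*(-2*c - 3) + t*(-4*c^2 - 10*c - 6) + 24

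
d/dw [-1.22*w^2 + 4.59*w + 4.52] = 4.59 - 2.44*w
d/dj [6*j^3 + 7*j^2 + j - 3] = 18*j^2 + 14*j + 1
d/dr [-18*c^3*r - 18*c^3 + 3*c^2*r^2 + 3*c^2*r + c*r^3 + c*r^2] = c*(-18*c^2 + 6*c*r + 3*c + 3*r^2 + 2*r)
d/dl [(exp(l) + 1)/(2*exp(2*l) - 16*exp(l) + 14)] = (-2*(exp(l) - 4)*(exp(l) + 1) + exp(2*l) - 8*exp(l) + 7)*exp(l)/(2*(exp(2*l) - 8*exp(l) + 7)^2)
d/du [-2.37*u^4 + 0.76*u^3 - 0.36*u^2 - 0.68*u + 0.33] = -9.48*u^3 + 2.28*u^2 - 0.72*u - 0.68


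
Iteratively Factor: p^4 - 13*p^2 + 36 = (p + 3)*(p^3 - 3*p^2 - 4*p + 12) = (p - 2)*(p + 3)*(p^2 - p - 6) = (p - 2)*(p + 2)*(p + 3)*(p - 3)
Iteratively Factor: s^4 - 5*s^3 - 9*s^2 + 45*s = (s)*(s^3 - 5*s^2 - 9*s + 45) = s*(s - 3)*(s^2 - 2*s - 15) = s*(s - 3)*(s + 3)*(s - 5)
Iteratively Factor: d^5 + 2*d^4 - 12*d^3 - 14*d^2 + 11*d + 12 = (d - 1)*(d^4 + 3*d^3 - 9*d^2 - 23*d - 12) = (d - 1)*(d + 1)*(d^3 + 2*d^2 - 11*d - 12) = (d - 3)*(d - 1)*(d + 1)*(d^2 + 5*d + 4) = (d - 3)*(d - 1)*(d + 1)^2*(d + 4)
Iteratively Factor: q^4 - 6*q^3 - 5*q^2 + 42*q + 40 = (q + 2)*(q^3 - 8*q^2 + 11*q + 20) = (q - 4)*(q + 2)*(q^2 - 4*q - 5) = (q - 5)*(q - 4)*(q + 2)*(q + 1)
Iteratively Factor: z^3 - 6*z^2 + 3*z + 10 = (z - 2)*(z^2 - 4*z - 5) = (z - 5)*(z - 2)*(z + 1)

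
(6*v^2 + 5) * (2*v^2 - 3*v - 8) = 12*v^4 - 18*v^3 - 38*v^2 - 15*v - 40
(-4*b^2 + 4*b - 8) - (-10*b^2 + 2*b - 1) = 6*b^2 + 2*b - 7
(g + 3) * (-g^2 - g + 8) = -g^3 - 4*g^2 + 5*g + 24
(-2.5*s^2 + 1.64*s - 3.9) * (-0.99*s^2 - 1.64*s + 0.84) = 2.475*s^4 + 2.4764*s^3 - 0.9286*s^2 + 7.7736*s - 3.276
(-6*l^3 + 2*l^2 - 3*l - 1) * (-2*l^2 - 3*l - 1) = 12*l^5 + 14*l^4 + 6*l^3 + 9*l^2 + 6*l + 1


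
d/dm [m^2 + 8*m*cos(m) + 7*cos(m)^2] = -8*m*sin(m) + 2*m - 7*sin(2*m) + 8*cos(m)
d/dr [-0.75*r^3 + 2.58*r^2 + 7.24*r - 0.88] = -2.25*r^2 + 5.16*r + 7.24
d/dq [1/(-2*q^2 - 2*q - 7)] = 2*(2*q + 1)/(2*q^2 + 2*q + 7)^2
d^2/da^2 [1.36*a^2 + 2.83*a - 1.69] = 2.72000000000000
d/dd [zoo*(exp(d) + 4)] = zoo*exp(d)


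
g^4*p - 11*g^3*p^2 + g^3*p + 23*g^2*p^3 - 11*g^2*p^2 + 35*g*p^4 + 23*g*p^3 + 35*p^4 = (g - 7*p)*(g - 5*p)*(g + p)*(g*p + p)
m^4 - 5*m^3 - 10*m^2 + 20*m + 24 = (m - 6)*(m - 2)*(m + 1)*(m + 2)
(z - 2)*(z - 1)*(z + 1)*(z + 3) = z^4 + z^3 - 7*z^2 - z + 6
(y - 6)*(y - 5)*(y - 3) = y^3 - 14*y^2 + 63*y - 90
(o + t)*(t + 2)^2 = o*t^2 + 4*o*t + 4*o + t^3 + 4*t^2 + 4*t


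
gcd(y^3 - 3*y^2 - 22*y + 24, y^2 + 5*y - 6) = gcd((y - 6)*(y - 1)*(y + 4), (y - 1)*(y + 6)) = y - 1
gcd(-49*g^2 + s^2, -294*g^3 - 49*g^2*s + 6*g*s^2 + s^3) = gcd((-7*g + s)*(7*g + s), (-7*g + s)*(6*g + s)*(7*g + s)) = -49*g^2 + s^2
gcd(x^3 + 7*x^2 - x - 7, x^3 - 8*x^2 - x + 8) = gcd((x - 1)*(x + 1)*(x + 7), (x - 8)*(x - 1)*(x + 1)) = x^2 - 1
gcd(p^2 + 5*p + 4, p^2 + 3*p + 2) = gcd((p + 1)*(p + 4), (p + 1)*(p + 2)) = p + 1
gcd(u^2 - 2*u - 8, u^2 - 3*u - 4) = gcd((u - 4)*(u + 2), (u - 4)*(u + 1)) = u - 4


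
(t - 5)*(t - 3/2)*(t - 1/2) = t^3 - 7*t^2 + 43*t/4 - 15/4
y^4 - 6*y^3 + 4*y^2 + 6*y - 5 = (y - 5)*(y - 1)^2*(y + 1)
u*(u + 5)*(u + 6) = u^3 + 11*u^2 + 30*u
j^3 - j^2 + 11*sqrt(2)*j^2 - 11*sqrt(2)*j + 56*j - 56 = (j - 1)*(j + 4*sqrt(2))*(j + 7*sqrt(2))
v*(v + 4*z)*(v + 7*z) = v^3 + 11*v^2*z + 28*v*z^2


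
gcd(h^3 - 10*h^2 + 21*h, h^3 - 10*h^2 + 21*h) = h^3 - 10*h^2 + 21*h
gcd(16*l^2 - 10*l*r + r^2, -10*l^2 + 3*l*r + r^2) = -2*l + r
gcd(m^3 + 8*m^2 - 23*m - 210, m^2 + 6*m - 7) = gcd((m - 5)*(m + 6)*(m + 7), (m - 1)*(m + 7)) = m + 7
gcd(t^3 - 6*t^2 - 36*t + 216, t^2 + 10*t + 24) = t + 6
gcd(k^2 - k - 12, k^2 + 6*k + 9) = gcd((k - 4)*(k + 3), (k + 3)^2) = k + 3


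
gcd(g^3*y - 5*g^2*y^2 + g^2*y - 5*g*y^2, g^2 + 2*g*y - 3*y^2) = 1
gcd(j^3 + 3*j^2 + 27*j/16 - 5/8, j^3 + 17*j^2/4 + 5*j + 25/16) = j + 5/4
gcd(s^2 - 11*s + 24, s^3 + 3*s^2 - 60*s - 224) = s - 8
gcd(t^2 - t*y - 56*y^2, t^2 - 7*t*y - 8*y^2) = -t + 8*y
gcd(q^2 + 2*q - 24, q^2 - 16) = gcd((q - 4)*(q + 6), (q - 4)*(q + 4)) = q - 4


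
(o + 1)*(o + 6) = o^2 + 7*o + 6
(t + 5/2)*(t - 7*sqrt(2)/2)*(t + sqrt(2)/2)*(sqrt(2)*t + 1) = sqrt(2)*t^4 - 5*t^3 + 5*sqrt(2)*t^3/2 - 25*t^2/2 - 13*sqrt(2)*t^2/2 - 65*sqrt(2)*t/4 - 7*t/2 - 35/4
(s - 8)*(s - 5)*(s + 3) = s^3 - 10*s^2 + s + 120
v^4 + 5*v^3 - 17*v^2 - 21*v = v*(v - 3)*(v + 1)*(v + 7)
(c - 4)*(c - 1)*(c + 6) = c^3 + c^2 - 26*c + 24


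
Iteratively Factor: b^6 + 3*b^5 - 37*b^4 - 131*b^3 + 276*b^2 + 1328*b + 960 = (b + 1)*(b^5 + 2*b^4 - 39*b^3 - 92*b^2 + 368*b + 960) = (b + 1)*(b + 4)*(b^4 - 2*b^3 - 31*b^2 + 32*b + 240) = (b - 4)*(b + 1)*(b + 4)*(b^3 + 2*b^2 - 23*b - 60) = (b - 4)*(b + 1)*(b + 4)^2*(b^2 - 2*b - 15) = (b - 4)*(b + 1)*(b + 3)*(b + 4)^2*(b - 5)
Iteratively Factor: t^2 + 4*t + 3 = (t + 1)*(t + 3)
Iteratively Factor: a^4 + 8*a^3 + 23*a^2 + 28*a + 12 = (a + 2)*(a^3 + 6*a^2 + 11*a + 6) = (a + 1)*(a + 2)*(a^2 + 5*a + 6) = (a + 1)*(a + 2)^2*(a + 3)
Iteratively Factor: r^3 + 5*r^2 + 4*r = (r)*(r^2 + 5*r + 4) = r*(r + 1)*(r + 4)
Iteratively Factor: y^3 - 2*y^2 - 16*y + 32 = (y - 4)*(y^2 + 2*y - 8) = (y - 4)*(y + 4)*(y - 2)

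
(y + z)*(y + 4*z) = y^2 + 5*y*z + 4*z^2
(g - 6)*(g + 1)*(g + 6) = g^3 + g^2 - 36*g - 36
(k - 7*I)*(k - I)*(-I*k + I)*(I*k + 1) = k^4 - k^3 - 9*I*k^3 - 15*k^2 + 9*I*k^2 + 15*k + 7*I*k - 7*I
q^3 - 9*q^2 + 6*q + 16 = (q - 8)*(q - 2)*(q + 1)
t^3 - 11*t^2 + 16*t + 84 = (t - 7)*(t - 6)*(t + 2)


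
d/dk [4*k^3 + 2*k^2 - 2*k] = 12*k^2 + 4*k - 2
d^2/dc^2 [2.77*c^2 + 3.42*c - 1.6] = 5.54000000000000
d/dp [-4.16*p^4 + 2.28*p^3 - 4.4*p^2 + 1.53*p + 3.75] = -16.64*p^3 + 6.84*p^2 - 8.8*p + 1.53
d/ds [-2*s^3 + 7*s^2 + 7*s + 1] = -6*s^2 + 14*s + 7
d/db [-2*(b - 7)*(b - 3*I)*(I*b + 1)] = -6*I*b^2 + b*(-16 + 28*I) + 56 + 6*I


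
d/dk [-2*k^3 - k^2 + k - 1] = -6*k^2 - 2*k + 1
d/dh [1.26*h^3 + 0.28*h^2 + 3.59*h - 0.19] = 3.78*h^2 + 0.56*h + 3.59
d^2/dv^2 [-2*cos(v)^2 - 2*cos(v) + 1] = 2*cos(v) + 4*cos(2*v)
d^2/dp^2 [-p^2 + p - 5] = -2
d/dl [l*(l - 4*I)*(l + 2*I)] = 3*l^2 - 4*I*l + 8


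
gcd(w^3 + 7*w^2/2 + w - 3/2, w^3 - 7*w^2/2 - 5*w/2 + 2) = w^2 + w/2 - 1/2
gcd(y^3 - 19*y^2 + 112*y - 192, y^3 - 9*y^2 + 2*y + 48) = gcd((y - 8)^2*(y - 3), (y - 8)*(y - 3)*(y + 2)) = y^2 - 11*y + 24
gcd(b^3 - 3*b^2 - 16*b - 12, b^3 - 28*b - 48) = b^2 - 4*b - 12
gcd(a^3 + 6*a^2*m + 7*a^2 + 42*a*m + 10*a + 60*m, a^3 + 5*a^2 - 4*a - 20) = a^2 + 7*a + 10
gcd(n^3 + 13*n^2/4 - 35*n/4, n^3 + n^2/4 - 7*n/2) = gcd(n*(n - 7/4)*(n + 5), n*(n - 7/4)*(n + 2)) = n^2 - 7*n/4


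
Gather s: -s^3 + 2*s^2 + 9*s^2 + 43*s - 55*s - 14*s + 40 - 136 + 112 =-s^3 + 11*s^2 - 26*s + 16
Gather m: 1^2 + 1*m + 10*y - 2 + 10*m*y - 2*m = m*(10*y - 1) + 10*y - 1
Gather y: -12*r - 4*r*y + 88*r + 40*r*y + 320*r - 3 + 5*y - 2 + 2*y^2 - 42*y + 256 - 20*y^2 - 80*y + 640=396*r - 18*y^2 + y*(36*r - 117) + 891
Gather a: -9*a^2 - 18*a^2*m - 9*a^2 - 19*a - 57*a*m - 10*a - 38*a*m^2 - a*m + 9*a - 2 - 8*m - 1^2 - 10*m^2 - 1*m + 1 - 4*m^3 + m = a^2*(-18*m - 18) + a*(-38*m^2 - 58*m - 20) - 4*m^3 - 10*m^2 - 8*m - 2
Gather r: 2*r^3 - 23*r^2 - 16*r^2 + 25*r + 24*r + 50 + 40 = 2*r^3 - 39*r^2 + 49*r + 90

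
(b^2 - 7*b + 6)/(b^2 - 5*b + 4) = (b - 6)/(b - 4)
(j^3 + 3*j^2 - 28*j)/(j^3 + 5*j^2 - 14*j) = (j - 4)/(j - 2)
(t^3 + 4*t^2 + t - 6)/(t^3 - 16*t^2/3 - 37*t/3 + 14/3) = 3*(t^2 + 2*t - 3)/(3*t^2 - 22*t + 7)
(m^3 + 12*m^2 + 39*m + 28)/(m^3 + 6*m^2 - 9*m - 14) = (m + 4)/(m - 2)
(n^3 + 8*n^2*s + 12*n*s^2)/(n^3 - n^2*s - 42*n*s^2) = (-n - 2*s)/(-n + 7*s)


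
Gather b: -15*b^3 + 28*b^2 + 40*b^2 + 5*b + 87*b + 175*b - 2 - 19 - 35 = -15*b^3 + 68*b^2 + 267*b - 56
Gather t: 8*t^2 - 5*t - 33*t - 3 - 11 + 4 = 8*t^2 - 38*t - 10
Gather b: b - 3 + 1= b - 2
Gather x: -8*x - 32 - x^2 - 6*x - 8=-x^2 - 14*x - 40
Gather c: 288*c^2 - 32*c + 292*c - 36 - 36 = 288*c^2 + 260*c - 72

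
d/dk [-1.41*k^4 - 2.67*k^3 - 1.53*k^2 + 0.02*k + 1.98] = -5.64*k^3 - 8.01*k^2 - 3.06*k + 0.02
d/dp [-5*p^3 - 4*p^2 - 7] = p*(-15*p - 8)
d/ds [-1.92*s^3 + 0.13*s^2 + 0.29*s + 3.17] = -5.76*s^2 + 0.26*s + 0.29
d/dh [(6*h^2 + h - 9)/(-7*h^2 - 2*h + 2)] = (-5*h^2 - 102*h - 16)/(49*h^4 + 28*h^3 - 24*h^2 - 8*h + 4)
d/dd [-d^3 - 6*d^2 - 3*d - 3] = -3*d^2 - 12*d - 3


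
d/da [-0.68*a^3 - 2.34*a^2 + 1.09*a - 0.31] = -2.04*a^2 - 4.68*a + 1.09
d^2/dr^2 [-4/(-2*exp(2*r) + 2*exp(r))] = -(2*(exp(r) - 1)*(4*exp(r) - 1) - 4*(2*exp(r) - 1)^2)*exp(-r)/(exp(r) - 1)^3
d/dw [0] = 0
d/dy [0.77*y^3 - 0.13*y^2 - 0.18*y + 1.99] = 2.31*y^2 - 0.26*y - 0.18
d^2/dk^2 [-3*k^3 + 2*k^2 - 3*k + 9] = 4 - 18*k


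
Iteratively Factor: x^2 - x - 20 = (x + 4)*(x - 5)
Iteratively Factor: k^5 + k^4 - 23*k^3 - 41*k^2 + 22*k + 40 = (k + 4)*(k^4 - 3*k^3 - 11*k^2 + 3*k + 10) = (k + 2)*(k + 4)*(k^3 - 5*k^2 - k + 5) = (k + 1)*(k + 2)*(k + 4)*(k^2 - 6*k + 5) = (k - 1)*(k + 1)*(k + 2)*(k + 4)*(k - 5)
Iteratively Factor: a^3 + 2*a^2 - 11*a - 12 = (a + 4)*(a^2 - 2*a - 3) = (a - 3)*(a + 4)*(a + 1)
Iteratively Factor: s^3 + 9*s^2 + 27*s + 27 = (s + 3)*(s^2 + 6*s + 9) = (s + 3)^2*(s + 3)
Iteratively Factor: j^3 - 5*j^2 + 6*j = (j)*(j^2 - 5*j + 6) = j*(j - 3)*(j - 2)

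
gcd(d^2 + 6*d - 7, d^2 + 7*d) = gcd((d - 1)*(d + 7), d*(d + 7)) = d + 7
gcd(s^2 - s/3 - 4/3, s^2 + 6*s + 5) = s + 1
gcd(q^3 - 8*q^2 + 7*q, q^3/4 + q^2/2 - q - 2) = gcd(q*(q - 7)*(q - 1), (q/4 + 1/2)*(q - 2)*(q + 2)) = 1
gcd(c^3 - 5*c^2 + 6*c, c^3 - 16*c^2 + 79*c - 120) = c - 3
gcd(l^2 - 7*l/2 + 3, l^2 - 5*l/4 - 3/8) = l - 3/2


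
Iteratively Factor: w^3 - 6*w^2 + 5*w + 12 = (w - 4)*(w^2 - 2*w - 3) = (w - 4)*(w - 3)*(w + 1)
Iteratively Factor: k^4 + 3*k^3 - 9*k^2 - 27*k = (k + 3)*(k^3 - 9*k) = k*(k + 3)*(k^2 - 9) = k*(k + 3)^2*(k - 3)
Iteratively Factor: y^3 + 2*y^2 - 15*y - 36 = (y + 3)*(y^2 - y - 12) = (y + 3)^2*(y - 4)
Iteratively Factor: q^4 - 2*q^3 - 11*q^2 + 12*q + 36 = (q + 2)*(q^3 - 4*q^2 - 3*q + 18) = (q + 2)^2*(q^2 - 6*q + 9) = (q - 3)*(q + 2)^2*(q - 3)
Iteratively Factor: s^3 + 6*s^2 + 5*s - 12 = (s + 4)*(s^2 + 2*s - 3) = (s + 3)*(s + 4)*(s - 1)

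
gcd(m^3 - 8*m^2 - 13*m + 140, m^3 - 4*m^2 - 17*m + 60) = m^2 - m - 20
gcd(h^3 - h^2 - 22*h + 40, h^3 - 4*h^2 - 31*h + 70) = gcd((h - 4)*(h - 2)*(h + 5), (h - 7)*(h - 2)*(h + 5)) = h^2 + 3*h - 10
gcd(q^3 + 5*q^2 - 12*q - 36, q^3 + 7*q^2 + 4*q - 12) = q^2 + 8*q + 12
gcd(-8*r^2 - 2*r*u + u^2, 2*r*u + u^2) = 2*r + u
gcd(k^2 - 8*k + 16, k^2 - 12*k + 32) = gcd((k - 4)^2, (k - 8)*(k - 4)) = k - 4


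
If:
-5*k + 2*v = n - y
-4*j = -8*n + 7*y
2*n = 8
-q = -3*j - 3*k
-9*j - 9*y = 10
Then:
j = -358/27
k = 2*v/5 + 44/27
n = 4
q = 6*v/5 - 314/9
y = 328/27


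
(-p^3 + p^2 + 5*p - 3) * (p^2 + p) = -p^5 + 6*p^3 + 2*p^2 - 3*p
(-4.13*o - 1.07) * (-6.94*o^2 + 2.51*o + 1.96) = 28.6622*o^3 - 2.9405*o^2 - 10.7805*o - 2.0972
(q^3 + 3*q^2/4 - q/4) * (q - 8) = q^4 - 29*q^3/4 - 25*q^2/4 + 2*q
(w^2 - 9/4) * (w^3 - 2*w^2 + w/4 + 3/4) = w^5 - 2*w^4 - 2*w^3 + 21*w^2/4 - 9*w/16 - 27/16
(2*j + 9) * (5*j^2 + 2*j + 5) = 10*j^3 + 49*j^2 + 28*j + 45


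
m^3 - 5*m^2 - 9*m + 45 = (m - 5)*(m - 3)*(m + 3)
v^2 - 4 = (v - 2)*(v + 2)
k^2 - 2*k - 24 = (k - 6)*(k + 4)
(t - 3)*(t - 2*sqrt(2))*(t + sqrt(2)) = t^3 - 3*t^2 - sqrt(2)*t^2 - 4*t + 3*sqrt(2)*t + 12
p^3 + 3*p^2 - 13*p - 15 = (p - 3)*(p + 1)*(p + 5)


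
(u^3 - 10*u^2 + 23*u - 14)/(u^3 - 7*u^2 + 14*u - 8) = (u - 7)/(u - 4)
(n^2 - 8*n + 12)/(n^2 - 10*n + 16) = (n - 6)/(n - 8)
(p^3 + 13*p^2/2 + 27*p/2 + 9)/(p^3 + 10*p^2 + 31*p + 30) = (p + 3/2)/(p + 5)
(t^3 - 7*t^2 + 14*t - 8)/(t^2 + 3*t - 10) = (t^2 - 5*t + 4)/(t + 5)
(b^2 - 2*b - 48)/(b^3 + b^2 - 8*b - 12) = (b^2 - 2*b - 48)/(b^3 + b^2 - 8*b - 12)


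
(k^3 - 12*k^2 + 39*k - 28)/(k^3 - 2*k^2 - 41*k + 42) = (k - 4)/(k + 6)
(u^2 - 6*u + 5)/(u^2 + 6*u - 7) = (u - 5)/(u + 7)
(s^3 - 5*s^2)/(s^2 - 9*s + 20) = s^2/(s - 4)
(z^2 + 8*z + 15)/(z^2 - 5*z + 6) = (z^2 + 8*z + 15)/(z^2 - 5*z + 6)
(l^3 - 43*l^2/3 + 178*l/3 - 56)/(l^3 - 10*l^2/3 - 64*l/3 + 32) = (l - 7)/(l + 4)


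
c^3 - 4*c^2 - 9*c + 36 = (c - 4)*(c - 3)*(c + 3)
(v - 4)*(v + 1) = v^2 - 3*v - 4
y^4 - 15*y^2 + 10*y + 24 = (y - 3)*(y - 2)*(y + 1)*(y + 4)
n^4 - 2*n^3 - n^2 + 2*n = n*(n - 2)*(n - 1)*(n + 1)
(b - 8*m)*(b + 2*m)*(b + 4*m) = b^3 - 2*b^2*m - 40*b*m^2 - 64*m^3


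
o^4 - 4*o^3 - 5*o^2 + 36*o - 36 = (o - 3)*(o - 2)^2*(o + 3)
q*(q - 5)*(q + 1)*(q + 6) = q^4 + 2*q^3 - 29*q^2 - 30*q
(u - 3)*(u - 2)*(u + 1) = u^3 - 4*u^2 + u + 6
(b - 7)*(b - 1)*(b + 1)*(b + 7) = b^4 - 50*b^2 + 49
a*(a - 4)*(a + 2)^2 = a^4 - 12*a^2 - 16*a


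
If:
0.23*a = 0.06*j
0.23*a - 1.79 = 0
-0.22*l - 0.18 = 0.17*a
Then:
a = 7.78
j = 29.83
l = -6.83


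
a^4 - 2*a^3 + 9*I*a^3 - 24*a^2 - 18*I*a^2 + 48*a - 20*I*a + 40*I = (a - 2)*(a + 2*I)^2*(a + 5*I)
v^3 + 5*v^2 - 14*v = v*(v - 2)*(v + 7)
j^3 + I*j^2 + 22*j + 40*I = (j - 5*I)*(j + 2*I)*(j + 4*I)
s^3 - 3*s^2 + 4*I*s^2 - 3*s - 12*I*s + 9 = (s - 3)*(s + I)*(s + 3*I)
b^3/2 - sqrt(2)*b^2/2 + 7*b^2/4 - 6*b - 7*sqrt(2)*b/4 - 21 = (b/2 + sqrt(2))*(b + 7/2)*(b - 3*sqrt(2))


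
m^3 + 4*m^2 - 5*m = m*(m - 1)*(m + 5)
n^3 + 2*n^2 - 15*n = n*(n - 3)*(n + 5)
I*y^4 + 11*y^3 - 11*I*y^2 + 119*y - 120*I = (y - 8*I)*(y - 5*I)*(y + 3*I)*(I*y + 1)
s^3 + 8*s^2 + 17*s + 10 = (s + 1)*(s + 2)*(s + 5)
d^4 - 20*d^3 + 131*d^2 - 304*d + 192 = (d - 8)^2*(d - 3)*(d - 1)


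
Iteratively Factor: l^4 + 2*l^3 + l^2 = (l + 1)*(l^3 + l^2) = l*(l + 1)*(l^2 + l) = l^2*(l + 1)*(l + 1)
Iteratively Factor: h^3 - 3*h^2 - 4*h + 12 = (h - 3)*(h^2 - 4) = (h - 3)*(h + 2)*(h - 2)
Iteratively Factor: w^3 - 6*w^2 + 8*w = (w)*(w^2 - 6*w + 8) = w*(w - 4)*(w - 2)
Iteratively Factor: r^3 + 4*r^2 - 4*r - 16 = (r + 4)*(r^2 - 4) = (r - 2)*(r + 4)*(r + 2)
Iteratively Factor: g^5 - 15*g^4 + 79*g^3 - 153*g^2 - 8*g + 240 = (g + 1)*(g^4 - 16*g^3 + 95*g^2 - 248*g + 240) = (g - 3)*(g + 1)*(g^3 - 13*g^2 + 56*g - 80) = (g - 4)*(g - 3)*(g + 1)*(g^2 - 9*g + 20) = (g - 4)^2*(g - 3)*(g + 1)*(g - 5)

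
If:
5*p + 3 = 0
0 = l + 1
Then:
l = -1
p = -3/5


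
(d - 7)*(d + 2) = d^2 - 5*d - 14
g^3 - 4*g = g*(g - 2)*(g + 2)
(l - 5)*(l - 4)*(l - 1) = l^3 - 10*l^2 + 29*l - 20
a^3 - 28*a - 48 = (a - 6)*(a + 2)*(a + 4)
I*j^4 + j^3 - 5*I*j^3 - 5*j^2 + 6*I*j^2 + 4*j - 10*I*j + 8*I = (j - 4)*(j - 2*I)*(j + I)*(I*j - I)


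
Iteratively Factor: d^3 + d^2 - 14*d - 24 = (d - 4)*(d^2 + 5*d + 6) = (d - 4)*(d + 3)*(d + 2)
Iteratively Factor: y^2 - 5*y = (y - 5)*(y)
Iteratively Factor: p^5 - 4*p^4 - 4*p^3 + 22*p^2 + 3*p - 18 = (p + 1)*(p^4 - 5*p^3 + p^2 + 21*p - 18) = (p - 1)*(p + 1)*(p^3 - 4*p^2 - 3*p + 18) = (p - 1)*(p + 1)*(p + 2)*(p^2 - 6*p + 9) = (p - 3)*(p - 1)*(p + 1)*(p + 2)*(p - 3)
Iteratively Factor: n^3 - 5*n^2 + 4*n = (n - 4)*(n^2 - n) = n*(n - 4)*(n - 1)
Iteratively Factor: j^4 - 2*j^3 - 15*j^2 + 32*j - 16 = (j - 1)*(j^3 - j^2 - 16*j + 16) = (j - 1)*(j + 4)*(j^2 - 5*j + 4) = (j - 4)*(j - 1)*(j + 4)*(j - 1)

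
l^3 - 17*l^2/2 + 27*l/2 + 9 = (l - 6)*(l - 3)*(l + 1/2)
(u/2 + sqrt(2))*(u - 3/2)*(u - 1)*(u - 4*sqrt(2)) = u^4/2 - sqrt(2)*u^3 - 5*u^3/4 - 29*u^2/4 + 5*sqrt(2)*u^2/2 - 3*sqrt(2)*u/2 + 20*u - 12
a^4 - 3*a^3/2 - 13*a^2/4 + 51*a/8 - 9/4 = (a - 3/2)^2*(a - 1/2)*(a + 2)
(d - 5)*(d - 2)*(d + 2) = d^3 - 5*d^2 - 4*d + 20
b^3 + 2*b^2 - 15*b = b*(b - 3)*(b + 5)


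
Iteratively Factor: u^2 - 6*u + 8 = (u - 2)*(u - 4)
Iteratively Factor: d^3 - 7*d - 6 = (d - 3)*(d^2 + 3*d + 2) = (d - 3)*(d + 2)*(d + 1)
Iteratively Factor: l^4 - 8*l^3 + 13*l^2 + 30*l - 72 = (l - 3)*(l^3 - 5*l^2 - 2*l + 24) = (l - 3)*(l + 2)*(l^2 - 7*l + 12) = (l - 3)^2*(l + 2)*(l - 4)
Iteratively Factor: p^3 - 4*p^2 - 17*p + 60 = (p - 5)*(p^2 + p - 12) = (p - 5)*(p + 4)*(p - 3)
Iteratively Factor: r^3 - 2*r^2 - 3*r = (r + 1)*(r^2 - 3*r) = (r - 3)*(r + 1)*(r)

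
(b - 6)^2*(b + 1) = b^3 - 11*b^2 + 24*b + 36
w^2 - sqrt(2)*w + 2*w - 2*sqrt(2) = (w + 2)*(w - sqrt(2))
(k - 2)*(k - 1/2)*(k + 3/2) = k^3 - k^2 - 11*k/4 + 3/2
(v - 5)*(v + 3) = v^2 - 2*v - 15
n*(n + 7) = n^2 + 7*n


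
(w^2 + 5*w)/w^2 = (w + 5)/w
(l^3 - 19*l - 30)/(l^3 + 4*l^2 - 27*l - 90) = (l + 2)/(l + 6)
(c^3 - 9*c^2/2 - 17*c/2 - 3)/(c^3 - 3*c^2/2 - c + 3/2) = (2*c^2 - 11*c - 6)/(2*c^2 - 5*c + 3)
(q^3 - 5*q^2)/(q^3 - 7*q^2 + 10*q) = q/(q - 2)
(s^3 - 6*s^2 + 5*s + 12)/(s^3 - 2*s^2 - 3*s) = (s - 4)/s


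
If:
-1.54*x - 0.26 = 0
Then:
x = -0.17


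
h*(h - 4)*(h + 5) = h^3 + h^2 - 20*h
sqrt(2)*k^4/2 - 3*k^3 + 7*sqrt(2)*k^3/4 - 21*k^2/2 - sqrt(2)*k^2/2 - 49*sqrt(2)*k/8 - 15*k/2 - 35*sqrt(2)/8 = (k + 5/2)*(k - 7*sqrt(2)/2)*(k + sqrt(2)/2)*(sqrt(2)*k/2 + sqrt(2)/2)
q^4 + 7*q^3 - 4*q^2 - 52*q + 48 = (q - 2)*(q - 1)*(q + 4)*(q + 6)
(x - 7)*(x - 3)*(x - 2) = x^3 - 12*x^2 + 41*x - 42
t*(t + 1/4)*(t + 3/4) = t^3 + t^2 + 3*t/16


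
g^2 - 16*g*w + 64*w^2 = (g - 8*w)^2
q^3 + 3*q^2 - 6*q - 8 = (q - 2)*(q + 1)*(q + 4)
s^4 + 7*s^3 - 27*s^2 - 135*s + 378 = (s - 3)^2*(s + 6)*(s + 7)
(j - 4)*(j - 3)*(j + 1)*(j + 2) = j^4 - 4*j^3 - 7*j^2 + 22*j + 24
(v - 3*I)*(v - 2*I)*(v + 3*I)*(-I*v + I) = -I*v^4 - 2*v^3 + I*v^3 + 2*v^2 - 9*I*v^2 - 18*v + 9*I*v + 18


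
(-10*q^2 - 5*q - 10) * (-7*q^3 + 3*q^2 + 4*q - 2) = 70*q^5 + 5*q^4 + 15*q^3 - 30*q^2 - 30*q + 20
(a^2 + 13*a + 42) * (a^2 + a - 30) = a^4 + 14*a^3 + 25*a^2 - 348*a - 1260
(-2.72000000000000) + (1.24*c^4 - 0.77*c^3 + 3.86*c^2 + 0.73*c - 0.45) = 1.24*c^4 - 0.77*c^3 + 3.86*c^2 + 0.73*c - 3.17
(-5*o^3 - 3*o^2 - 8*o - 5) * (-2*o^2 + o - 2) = 10*o^5 + o^4 + 23*o^3 + 8*o^2 + 11*o + 10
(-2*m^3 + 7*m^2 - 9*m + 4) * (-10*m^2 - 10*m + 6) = 20*m^5 - 50*m^4 + 8*m^3 + 92*m^2 - 94*m + 24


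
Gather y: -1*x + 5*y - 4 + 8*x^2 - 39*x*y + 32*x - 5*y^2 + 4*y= 8*x^2 + 31*x - 5*y^2 + y*(9 - 39*x) - 4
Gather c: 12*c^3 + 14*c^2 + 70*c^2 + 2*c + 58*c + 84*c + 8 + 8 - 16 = 12*c^3 + 84*c^2 + 144*c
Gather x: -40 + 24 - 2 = -18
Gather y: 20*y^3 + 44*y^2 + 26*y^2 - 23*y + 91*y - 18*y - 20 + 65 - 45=20*y^3 + 70*y^2 + 50*y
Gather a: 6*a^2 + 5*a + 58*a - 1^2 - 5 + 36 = 6*a^2 + 63*a + 30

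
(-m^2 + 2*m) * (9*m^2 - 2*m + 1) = -9*m^4 + 20*m^3 - 5*m^2 + 2*m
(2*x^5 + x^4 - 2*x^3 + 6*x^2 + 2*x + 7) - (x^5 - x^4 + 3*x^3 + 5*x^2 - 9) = x^5 + 2*x^4 - 5*x^3 + x^2 + 2*x + 16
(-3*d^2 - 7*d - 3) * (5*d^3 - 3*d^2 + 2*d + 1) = -15*d^5 - 26*d^4 - 8*d^2 - 13*d - 3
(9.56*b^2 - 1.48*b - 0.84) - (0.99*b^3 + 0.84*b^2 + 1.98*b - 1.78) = -0.99*b^3 + 8.72*b^2 - 3.46*b + 0.94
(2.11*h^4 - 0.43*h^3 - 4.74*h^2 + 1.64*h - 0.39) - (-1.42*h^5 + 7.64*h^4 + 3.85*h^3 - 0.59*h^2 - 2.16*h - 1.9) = 1.42*h^5 - 5.53*h^4 - 4.28*h^3 - 4.15*h^2 + 3.8*h + 1.51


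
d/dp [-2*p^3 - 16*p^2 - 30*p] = -6*p^2 - 32*p - 30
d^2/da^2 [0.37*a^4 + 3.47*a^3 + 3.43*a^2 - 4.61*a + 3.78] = 4.44*a^2 + 20.82*a + 6.86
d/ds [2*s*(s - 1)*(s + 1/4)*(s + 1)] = 8*s^3 + 3*s^2/2 - 4*s - 1/2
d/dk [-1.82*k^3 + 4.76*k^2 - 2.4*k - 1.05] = -5.46*k^2 + 9.52*k - 2.4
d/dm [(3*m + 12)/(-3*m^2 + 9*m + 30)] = (-m^2 + 3*m + (m + 4)*(2*m - 3) + 10)/(-m^2 + 3*m + 10)^2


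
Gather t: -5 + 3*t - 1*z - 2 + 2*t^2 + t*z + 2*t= 2*t^2 + t*(z + 5) - z - 7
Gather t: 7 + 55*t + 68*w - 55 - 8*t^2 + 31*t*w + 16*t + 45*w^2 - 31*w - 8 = -8*t^2 + t*(31*w + 71) + 45*w^2 + 37*w - 56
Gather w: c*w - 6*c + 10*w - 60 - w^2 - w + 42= -6*c - w^2 + w*(c + 9) - 18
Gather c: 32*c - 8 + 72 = 32*c + 64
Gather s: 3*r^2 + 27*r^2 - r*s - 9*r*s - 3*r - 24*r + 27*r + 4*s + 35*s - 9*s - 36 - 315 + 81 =30*r^2 + s*(30 - 10*r) - 270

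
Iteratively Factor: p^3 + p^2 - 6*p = (p - 2)*(p^2 + 3*p) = p*(p - 2)*(p + 3)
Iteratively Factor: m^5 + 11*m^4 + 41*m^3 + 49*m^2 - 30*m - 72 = (m + 2)*(m^4 + 9*m^3 + 23*m^2 + 3*m - 36) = (m + 2)*(m + 3)*(m^3 + 6*m^2 + 5*m - 12) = (m - 1)*(m + 2)*(m + 3)*(m^2 + 7*m + 12) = (m - 1)*(m + 2)*(m + 3)^2*(m + 4)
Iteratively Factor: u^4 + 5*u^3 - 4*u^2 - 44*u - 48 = (u - 3)*(u^3 + 8*u^2 + 20*u + 16) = (u - 3)*(u + 2)*(u^2 + 6*u + 8) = (u - 3)*(u + 2)*(u + 4)*(u + 2)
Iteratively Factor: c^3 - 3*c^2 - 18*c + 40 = (c - 5)*(c^2 + 2*c - 8) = (c - 5)*(c + 4)*(c - 2)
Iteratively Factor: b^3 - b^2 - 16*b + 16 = (b - 1)*(b^2 - 16) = (b - 4)*(b - 1)*(b + 4)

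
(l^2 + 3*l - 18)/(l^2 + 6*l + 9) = (l^2 + 3*l - 18)/(l^2 + 6*l + 9)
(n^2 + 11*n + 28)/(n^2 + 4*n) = (n + 7)/n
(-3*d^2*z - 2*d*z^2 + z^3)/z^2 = -3*d^2/z - 2*d + z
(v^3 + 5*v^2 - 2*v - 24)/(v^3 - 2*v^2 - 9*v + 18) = (v + 4)/(v - 3)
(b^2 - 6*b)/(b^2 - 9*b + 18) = b/(b - 3)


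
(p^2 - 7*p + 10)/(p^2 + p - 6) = (p - 5)/(p + 3)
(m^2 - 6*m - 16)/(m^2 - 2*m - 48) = (m + 2)/(m + 6)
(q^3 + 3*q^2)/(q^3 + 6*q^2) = (q + 3)/(q + 6)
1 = 1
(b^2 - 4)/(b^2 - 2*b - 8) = (b - 2)/(b - 4)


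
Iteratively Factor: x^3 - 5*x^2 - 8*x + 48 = (x + 3)*(x^2 - 8*x + 16) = (x - 4)*(x + 3)*(x - 4)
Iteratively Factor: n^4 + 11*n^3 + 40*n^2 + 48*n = (n + 4)*(n^3 + 7*n^2 + 12*n) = n*(n + 4)*(n^2 + 7*n + 12) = n*(n + 4)^2*(n + 3)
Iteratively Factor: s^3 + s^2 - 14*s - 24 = (s + 2)*(s^2 - s - 12) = (s + 2)*(s + 3)*(s - 4)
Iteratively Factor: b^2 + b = (b + 1)*(b)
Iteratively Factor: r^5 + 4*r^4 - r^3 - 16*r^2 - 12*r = (r + 1)*(r^4 + 3*r^3 - 4*r^2 - 12*r) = (r + 1)*(r + 2)*(r^3 + r^2 - 6*r) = (r + 1)*(r + 2)*(r + 3)*(r^2 - 2*r) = r*(r + 1)*(r + 2)*(r + 3)*(r - 2)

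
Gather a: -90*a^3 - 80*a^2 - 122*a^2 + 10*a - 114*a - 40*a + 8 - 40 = -90*a^3 - 202*a^2 - 144*a - 32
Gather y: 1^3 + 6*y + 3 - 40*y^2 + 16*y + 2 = -40*y^2 + 22*y + 6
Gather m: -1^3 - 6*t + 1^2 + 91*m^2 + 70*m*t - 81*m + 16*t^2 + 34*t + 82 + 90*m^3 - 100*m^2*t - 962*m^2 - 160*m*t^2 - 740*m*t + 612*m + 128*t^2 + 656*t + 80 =90*m^3 + m^2*(-100*t - 871) + m*(-160*t^2 - 670*t + 531) + 144*t^2 + 684*t + 162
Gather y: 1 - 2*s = 1 - 2*s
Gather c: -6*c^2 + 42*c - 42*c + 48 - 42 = 6 - 6*c^2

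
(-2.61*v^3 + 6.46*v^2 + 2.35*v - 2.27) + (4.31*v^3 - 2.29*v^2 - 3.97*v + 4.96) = 1.7*v^3 + 4.17*v^2 - 1.62*v + 2.69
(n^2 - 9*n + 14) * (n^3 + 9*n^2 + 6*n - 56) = n^5 - 61*n^3 + 16*n^2 + 588*n - 784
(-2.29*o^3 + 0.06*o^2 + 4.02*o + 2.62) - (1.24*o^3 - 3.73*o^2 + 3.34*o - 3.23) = -3.53*o^3 + 3.79*o^2 + 0.68*o + 5.85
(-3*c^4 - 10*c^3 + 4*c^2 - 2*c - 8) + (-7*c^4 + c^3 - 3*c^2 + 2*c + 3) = -10*c^4 - 9*c^3 + c^2 - 5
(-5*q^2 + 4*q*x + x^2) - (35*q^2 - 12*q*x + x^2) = -40*q^2 + 16*q*x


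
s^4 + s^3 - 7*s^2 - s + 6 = (s - 2)*(s - 1)*(s + 1)*(s + 3)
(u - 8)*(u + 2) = u^2 - 6*u - 16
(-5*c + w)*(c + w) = -5*c^2 - 4*c*w + w^2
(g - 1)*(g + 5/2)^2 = g^3 + 4*g^2 + 5*g/4 - 25/4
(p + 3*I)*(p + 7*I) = p^2 + 10*I*p - 21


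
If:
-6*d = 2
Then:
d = -1/3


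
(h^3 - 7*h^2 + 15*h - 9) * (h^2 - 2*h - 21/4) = h^5 - 9*h^4 + 95*h^3/4 - 9*h^2/4 - 243*h/4 + 189/4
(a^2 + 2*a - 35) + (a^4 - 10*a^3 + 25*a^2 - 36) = a^4 - 10*a^3 + 26*a^2 + 2*a - 71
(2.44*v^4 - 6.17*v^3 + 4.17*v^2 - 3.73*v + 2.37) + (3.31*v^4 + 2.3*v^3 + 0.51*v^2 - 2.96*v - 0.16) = 5.75*v^4 - 3.87*v^3 + 4.68*v^2 - 6.69*v + 2.21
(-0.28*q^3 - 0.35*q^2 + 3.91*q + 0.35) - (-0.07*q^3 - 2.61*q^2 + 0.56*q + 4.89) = -0.21*q^3 + 2.26*q^2 + 3.35*q - 4.54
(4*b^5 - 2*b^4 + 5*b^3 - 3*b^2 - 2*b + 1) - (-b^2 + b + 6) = 4*b^5 - 2*b^4 + 5*b^3 - 2*b^2 - 3*b - 5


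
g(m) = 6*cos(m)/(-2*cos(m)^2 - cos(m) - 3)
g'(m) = 6*(-4*sin(m)*cos(m) - sin(m))*cos(m)/(-2*cos(m)^2 - cos(m) - 3)^2 - 6*sin(m)/(-2*cos(m)^2 - cos(m) - 3)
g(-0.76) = -0.91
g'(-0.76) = -0.35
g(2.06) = 0.95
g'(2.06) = 1.53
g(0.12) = -1.00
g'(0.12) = 0.02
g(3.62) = 1.44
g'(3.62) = -0.29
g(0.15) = -1.00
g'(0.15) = 0.03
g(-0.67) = -0.94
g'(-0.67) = -0.26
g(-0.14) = -1.00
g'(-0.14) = -0.02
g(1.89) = 0.65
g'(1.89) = 1.92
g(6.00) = -0.99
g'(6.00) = -0.06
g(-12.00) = -0.96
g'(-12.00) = 0.18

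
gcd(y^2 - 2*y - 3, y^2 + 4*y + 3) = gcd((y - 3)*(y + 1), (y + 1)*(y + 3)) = y + 1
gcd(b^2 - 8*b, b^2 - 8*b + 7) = 1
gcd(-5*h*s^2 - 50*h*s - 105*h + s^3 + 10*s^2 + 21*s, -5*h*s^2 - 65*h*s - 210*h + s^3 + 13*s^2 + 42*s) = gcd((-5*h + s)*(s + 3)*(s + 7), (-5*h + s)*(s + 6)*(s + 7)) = -5*h*s - 35*h + s^2 + 7*s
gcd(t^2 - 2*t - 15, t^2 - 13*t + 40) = t - 5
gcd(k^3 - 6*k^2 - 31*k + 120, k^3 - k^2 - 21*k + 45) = k^2 + 2*k - 15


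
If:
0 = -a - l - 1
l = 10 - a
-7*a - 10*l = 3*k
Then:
No Solution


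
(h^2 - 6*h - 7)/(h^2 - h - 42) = (h + 1)/(h + 6)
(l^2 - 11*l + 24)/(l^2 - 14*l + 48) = (l - 3)/(l - 6)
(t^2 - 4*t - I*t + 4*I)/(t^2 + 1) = (t - 4)/(t + I)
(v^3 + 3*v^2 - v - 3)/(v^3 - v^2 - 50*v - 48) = (v^2 + 2*v - 3)/(v^2 - 2*v - 48)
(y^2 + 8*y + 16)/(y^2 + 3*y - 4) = (y + 4)/(y - 1)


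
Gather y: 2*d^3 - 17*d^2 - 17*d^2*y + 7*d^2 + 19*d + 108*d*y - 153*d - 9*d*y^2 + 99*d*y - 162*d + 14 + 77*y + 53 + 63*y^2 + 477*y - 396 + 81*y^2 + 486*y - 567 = 2*d^3 - 10*d^2 - 296*d + y^2*(144 - 9*d) + y*(-17*d^2 + 207*d + 1040) - 896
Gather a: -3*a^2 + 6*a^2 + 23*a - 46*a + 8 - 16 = 3*a^2 - 23*a - 8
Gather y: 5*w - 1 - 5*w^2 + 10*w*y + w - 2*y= -5*w^2 + 6*w + y*(10*w - 2) - 1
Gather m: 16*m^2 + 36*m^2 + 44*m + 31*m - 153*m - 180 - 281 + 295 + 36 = 52*m^2 - 78*m - 130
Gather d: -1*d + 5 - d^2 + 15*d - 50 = -d^2 + 14*d - 45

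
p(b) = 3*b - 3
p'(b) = 3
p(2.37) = 4.11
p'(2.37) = 3.00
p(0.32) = -2.04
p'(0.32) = 3.00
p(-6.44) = -22.32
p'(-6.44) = 3.00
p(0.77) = -0.69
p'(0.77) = 3.00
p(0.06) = -2.82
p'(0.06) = 3.00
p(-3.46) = -13.38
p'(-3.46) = 3.00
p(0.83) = -0.51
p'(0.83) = 3.00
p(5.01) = 12.03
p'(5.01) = 3.00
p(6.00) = 15.00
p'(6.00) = 3.00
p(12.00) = 33.00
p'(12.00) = 3.00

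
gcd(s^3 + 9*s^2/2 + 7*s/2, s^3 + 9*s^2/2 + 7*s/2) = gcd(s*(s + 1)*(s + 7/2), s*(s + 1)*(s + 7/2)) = s^3 + 9*s^2/2 + 7*s/2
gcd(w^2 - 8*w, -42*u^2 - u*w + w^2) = 1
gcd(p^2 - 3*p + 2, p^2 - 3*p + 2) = p^2 - 3*p + 2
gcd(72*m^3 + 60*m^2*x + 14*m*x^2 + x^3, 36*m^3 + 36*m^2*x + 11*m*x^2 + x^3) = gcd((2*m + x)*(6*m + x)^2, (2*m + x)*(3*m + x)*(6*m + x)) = 12*m^2 + 8*m*x + x^2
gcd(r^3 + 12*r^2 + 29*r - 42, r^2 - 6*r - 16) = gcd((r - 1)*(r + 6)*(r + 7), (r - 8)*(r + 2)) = 1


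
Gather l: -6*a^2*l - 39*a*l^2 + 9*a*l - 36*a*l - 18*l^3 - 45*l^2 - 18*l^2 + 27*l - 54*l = -18*l^3 + l^2*(-39*a - 63) + l*(-6*a^2 - 27*a - 27)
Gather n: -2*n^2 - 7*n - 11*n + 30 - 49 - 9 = -2*n^2 - 18*n - 28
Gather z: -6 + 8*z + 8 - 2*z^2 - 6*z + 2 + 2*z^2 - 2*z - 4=0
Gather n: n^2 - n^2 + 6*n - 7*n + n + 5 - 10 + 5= 0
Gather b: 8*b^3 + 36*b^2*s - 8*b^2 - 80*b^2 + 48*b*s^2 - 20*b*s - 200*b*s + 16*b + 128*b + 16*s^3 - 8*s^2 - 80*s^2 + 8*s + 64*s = 8*b^3 + b^2*(36*s - 88) + b*(48*s^2 - 220*s + 144) + 16*s^3 - 88*s^2 + 72*s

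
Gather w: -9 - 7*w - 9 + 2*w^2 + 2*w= 2*w^2 - 5*w - 18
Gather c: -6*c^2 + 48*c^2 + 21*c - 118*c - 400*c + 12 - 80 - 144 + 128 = 42*c^2 - 497*c - 84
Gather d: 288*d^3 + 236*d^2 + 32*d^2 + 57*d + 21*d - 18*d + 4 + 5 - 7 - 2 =288*d^3 + 268*d^2 + 60*d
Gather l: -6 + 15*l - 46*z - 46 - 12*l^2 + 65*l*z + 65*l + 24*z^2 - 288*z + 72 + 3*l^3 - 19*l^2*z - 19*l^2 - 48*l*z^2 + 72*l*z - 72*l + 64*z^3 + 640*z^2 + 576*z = 3*l^3 + l^2*(-19*z - 31) + l*(-48*z^2 + 137*z + 8) + 64*z^3 + 664*z^2 + 242*z + 20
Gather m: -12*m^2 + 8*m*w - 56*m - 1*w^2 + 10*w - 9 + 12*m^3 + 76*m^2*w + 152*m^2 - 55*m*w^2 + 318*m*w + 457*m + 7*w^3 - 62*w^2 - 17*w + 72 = 12*m^3 + m^2*(76*w + 140) + m*(-55*w^2 + 326*w + 401) + 7*w^3 - 63*w^2 - 7*w + 63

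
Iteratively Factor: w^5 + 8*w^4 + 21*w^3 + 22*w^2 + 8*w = (w + 2)*(w^4 + 6*w^3 + 9*w^2 + 4*w) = w*(w + 2)*(w^3 + 6*w^2 + 9*w + 4) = w*(w + 2)*(w + 4)*(w^2 + 2*w + 1) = w*(w + 1)*(w + 2)*(w + 4)*(w + 1)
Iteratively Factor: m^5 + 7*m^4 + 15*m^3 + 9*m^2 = (m)*(m^4 + 7*m^3 + 15*m^2 + 9*m) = m*(m + 3)*(m^3 + 4*m^2 + 3*m) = m*(m + 3)^2*(m^2 + m) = m*(m + 1)*(m + 3)^2*(m)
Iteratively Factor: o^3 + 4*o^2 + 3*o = (o + 1)*(o^2 + 3*o) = (o + 1)*(o + 3)*(o)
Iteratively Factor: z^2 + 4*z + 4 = (z + 2)*(z + 2)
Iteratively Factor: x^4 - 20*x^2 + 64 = (x + 2)*(x^3 - 2*x^2 - 16*x + 32) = (x - 2)*(x + 2)*(x^2 - 16) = (x - 4)*(x - 2)*(x + 2)*(x + 4)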